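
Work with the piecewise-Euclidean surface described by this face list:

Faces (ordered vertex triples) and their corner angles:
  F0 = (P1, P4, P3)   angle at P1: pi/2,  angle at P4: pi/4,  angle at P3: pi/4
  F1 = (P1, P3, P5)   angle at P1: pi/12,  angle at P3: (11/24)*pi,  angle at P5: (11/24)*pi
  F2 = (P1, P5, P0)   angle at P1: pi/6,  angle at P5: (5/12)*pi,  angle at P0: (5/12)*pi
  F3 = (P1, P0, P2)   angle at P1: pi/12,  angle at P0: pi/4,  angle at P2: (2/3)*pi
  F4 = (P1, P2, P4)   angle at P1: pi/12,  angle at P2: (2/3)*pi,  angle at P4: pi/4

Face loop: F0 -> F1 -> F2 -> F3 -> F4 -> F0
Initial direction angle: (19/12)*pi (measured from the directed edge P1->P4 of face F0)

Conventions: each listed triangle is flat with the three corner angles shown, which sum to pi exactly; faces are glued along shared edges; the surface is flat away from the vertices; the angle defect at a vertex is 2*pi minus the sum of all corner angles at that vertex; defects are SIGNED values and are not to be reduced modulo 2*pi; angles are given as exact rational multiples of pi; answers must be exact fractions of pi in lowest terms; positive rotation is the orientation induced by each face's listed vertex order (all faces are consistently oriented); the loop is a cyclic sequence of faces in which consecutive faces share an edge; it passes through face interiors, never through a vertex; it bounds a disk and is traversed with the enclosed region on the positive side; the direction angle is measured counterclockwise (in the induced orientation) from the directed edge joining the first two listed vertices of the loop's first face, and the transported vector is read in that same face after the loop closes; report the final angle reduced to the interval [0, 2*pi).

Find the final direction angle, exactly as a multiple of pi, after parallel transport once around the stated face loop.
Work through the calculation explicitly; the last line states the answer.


enclosed vertex P1: corner angles sum to (11/12)*pi, defect = 2*pi - (11/12)*pi = (13/12)*pi
transport around the loop rotates by the sum of enclosed defects; add to the initial angle mod 2*pi
final angle = (19/12)*pi + (13/12)*pi = (2/3)*pi (mod 2*pi)

Answer: final direction angle = (2/3)*pi


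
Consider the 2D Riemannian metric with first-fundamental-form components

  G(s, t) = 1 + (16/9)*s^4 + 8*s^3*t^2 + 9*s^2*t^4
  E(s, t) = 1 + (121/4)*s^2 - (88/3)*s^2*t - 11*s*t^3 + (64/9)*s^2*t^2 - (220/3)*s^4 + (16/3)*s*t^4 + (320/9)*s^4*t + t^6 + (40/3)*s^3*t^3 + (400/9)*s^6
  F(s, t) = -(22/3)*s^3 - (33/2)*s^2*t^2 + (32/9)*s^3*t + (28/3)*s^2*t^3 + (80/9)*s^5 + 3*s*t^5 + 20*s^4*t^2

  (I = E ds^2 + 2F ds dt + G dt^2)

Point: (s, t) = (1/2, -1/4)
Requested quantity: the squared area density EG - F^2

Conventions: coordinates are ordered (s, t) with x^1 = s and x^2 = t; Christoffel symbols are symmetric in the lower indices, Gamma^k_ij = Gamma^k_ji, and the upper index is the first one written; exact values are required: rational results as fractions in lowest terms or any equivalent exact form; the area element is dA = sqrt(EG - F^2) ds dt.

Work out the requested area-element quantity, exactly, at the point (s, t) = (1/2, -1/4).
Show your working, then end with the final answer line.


E = 25121/4096, F = -5945/6144, G = 10897/9216; EG - F^2 = 232813/36864

Answer: EG - F^2 = 232813/36864


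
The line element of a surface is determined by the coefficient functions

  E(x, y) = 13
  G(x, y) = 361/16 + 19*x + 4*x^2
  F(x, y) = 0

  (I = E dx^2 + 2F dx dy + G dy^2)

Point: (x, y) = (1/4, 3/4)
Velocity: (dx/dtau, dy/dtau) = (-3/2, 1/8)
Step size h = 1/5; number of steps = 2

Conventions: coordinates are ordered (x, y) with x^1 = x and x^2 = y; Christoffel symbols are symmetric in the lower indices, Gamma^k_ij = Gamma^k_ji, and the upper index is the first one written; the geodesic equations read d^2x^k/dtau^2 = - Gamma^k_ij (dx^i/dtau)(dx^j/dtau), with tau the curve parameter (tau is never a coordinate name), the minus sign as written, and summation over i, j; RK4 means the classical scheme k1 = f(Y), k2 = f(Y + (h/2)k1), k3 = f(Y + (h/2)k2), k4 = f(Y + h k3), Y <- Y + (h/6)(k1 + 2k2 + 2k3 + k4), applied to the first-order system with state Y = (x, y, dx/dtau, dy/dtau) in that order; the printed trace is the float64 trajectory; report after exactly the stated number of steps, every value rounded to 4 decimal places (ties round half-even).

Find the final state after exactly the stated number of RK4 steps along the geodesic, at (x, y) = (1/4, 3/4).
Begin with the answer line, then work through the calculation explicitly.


Answer: x = -0.3487, y = 0.8148, dx/dtau = -1.4925, dy/dtau = 0.2098

f(Y) = (dx/dtau, dy/dtau, -Gamma^x_ij Y'^i Y'^j, -Gamma^y_ij Y'^i Y'^j) with the Gammas evaluated at the stage position; h = 0.200000; intermediate values shown to 6 dp
step 0: x = 0.2500, y = 0.7500, dx/dtau = -1.5000, dy/dtau = 0.1250
step 1:
  k1: at (x, y) = (0.250000, 0.750000), (dx/dtau, dy/dtau) = (-1.500000, 0.125000); Gamma_xxx = 0.000000, Gamma_xxy = 0.000000, Gamma_xyy = -0.807692, Gamma_yxx = 0.000000, Gamma_yxy = 0.380952, Gamma_yyy = 0.000000; k1 = (-1.500000, 0.125000, 0.012620, 0.142857)
  k2: at (x, y) = (0.100000, 0.762500), (dx/dtau, dy/dtau) = (-1.498738, 0.139286); Gamma_xxx = 0.000000, Gamma_xxy = 0.000000, Gamma_xyy = -0.761538, Gamma_yxx = 0.000000, Gamma_yxy = 0.404040, Gamma_yyy = 0.000000; k2 = (-1.498738, 0.139286, 0.014774, 0.168689)
  k3: at (x, y) = (0.100126, 0.763929), (dx/dtau, dy/dtau) = (-1.498523, 0.141869); Gamma_xxx = 0.000000, Gamma_xxy = 0.000000, Gamma_xyy = -0.761577, Gamma_yxx = 0.000000, Gamma_yxy = 0.404020, Gamma_yyy = 0.000000; k3 = (-1.498523, 0.141869, 0.015328, 0.171784)
  k4: at (x, y) = (-0.049705, 0.778374), (dx/dtau, dy/dtau) = (-1.496934, 0.159357); Gamma_xxx = 0.000000, Gamma_xxy = 0.000000, Gamma_xyy = -0.715476, Gamma_yxx = 0.000000, Gamma_yxy = 0.430053, Gamma_yyy = 0.000000; k4 = (-1.496934, 0.159357, 0.018169, 0.205175)
  Y <- Y + (h/6)(k1 + 2k2 + 2k3 + k4): x = -0.0497, y = 0.7782, dx/dtau = -1.4970, dy/dtau = 0.1593
step 2:
  k1: at (x, y) = (-0.049715, 0.778222), (dx/dtau, dy/dtau) = (-1.496967, 0.159299); Gamma_xxx = 0.000000, Gamma_xxy = 0.000000, Gamma_xyy = -0.715472, Gamma_yxx = 0.000000, Gamma_yxy = 0.430055, Gamma_yyy = 0.000000; k1 = (-1.496967, 0.159299, 0.018156, 0.205107)
  k2: at (x, y) = (-0.199412, 0.794152), (dx/dtau, dy/dtau) = (-1.495151, 0.179810); Gamma_xxx = 0.000000, Gamma_xxy = 0.000000, Gamma_xyy = -0.669412, Gamma_yxx = 0.000000, Gamma_yxy = 0.459646, Gamma_yyy = 0.000000; k2 = (-1.495151, 0.179810, 0.021643, 0.247145)
  k3: at (x, y) = (-0.199230, 0.796203), (dx/dtau, dy/dtau) = (-1.494803, 0.184014); Gamma_xxx = 0.000000, Gamma_xxy = 0.000000, Gamma_xyy = -0.669468, Gamma_yxx = 0.000000, Gamma_yxy = 0.459607, Gamma_yyy = 0.000000; k3 = (-1.494803, 0.184014, 0.022669, 0.252843)
  k4: at (x, y) = (-0.348676, 0.815025), (dx/dtau, dy/dtau) = (-1.492433, 0.209868); Gamma_xxx = 0.000000, Gamma_xxy = 0.000000, Gamma_xyy = -0.623484, Gamma_yxx = 0.000000, Gamma_yxy = 0.493504, Gamma_yyy = 0.000000; k4 = (-1.492433, 0.209868, 0.027461, 0.309145)
  Y <- Y + (h/6)(k1 + 2k2 + 2k3 + k4): x = -0.3487, y = 0.8148, dx/dtau = -1.4925, dy/dtau = 0.2098


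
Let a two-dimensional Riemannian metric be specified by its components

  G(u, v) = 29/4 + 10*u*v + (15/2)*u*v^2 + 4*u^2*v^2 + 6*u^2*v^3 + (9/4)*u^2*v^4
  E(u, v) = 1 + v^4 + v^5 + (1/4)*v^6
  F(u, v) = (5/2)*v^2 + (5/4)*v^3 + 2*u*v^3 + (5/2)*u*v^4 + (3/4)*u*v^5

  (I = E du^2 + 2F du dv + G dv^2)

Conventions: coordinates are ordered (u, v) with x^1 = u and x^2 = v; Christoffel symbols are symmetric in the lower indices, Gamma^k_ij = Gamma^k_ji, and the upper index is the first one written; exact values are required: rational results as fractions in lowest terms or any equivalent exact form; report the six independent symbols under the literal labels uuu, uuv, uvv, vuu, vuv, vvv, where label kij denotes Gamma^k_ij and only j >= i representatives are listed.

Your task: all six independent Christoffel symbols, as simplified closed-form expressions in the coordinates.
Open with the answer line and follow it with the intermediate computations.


Answer: Gamma_uuu = 0, Gamma_uuv = (3*v^5 + 10*v^4 + 8*v^3)/(9*u^2*v^4 + 24*u^2*v^3 + 16*u^2*v^2 + 30*u*v^2 + 40*u*v + v^6 + 4*v^5 + 4*v^4 + 29), Gamma_uvv = (6*u*v^4 + 16*u*v^3 + 8*u*v^2)/(9*u^2*v^4 + 24*u^2*v^3 + 16*u^2*v^2 + 30*u*v^2 + 40*u*v + v^6 + 4*v^5 + 4*v^4 + 29), Gamma_vuu = 0, Gamma_vuv = (9*u*v^4 + 24*u*v^3 + 16*u*v^2 + 15*v^2 + 20*v)/(9*u^2*v^4 + 24*u^2*v^3 + 16*u^2*v^2 + 30*u*v^2 + 40*u*v + v^6 + 4*v^5 + 4*v^4 + 29), Gamma_vvv = (18*u^2*v^3 + 36*u^2*v^2 + 16*u^2*v + 30*u*v + 20*u)/(9*u^2*v^4 + 24*u^2*v^3 + 16*u^2*v^2 + 30*u*v^2 + 40*u*v + v^6 + 4*v^5 + 4*v^4 + 29)

E = 1 + v^4 + v^5 + (1/4)*v^6; F = (5/2)*v^2 + (5/4)*v^3 + 2*u*v^3 + (5/2)*u*v^4 + (3/4)*u*v^5; G = 29/4 + 10*u*v + (15/2)*u*v^2 + 4*u^2*v^2 + 6*u^2*v^3 + (9/4)*u^2*v^4
Gamma^k_ij = (1/2) g^{kl} (d_i g_jl + d_j g_il - d_l g_ij), with g^inv = (1/(EG-F^2)) [[G, -F], [-F, E]]
first partials: E_u = 0, E_v = 4*v^3 + 5*v^4 + (3/2)*v^5, F_u = 2*v^3 + (5/2)*v^4 + (3/4)*v^5, F_v = 5*v + (15/4)*v^2 + 6*u*v^2 + 10*u*v^3 + (15/4)*u*v^4, G_u = 10*v + (15/2)*v^2 + 8*u*v^2 + 12*u*v^3 + (9/2)*u*v^4, G_v = 10*u + 15*u*v + 8*u^2*v + 18*u^2*v^2 + 9*u^2*v^3
D = EG - F^2 = 29/4 + 10*u*v + (15/2)*u*v^2 + v^4 + 4*u^2*v^2 + v^5 + 6*u^2*v^3 + (1/4)*v^6 + (9/4)*u^2*v^4
expanded: Gamma^u_uu = (G E_u - 2F F_u + F E_v)/(2D), Gamma^u_uv = (G E_v - F G_u)/(2D), Gamma^u_vv = (2G F_v - G G_u - F G_v)/(2D), Gamma^v_uu = (2E F_u - E E_v - F E_u)/(2D), Gamma^v_uv = (E G_u - F E_v)/(2D), Gamma^v_vv = (E G_v - 2F F_v + F G_u)/(2D); substitute and cancel common factors


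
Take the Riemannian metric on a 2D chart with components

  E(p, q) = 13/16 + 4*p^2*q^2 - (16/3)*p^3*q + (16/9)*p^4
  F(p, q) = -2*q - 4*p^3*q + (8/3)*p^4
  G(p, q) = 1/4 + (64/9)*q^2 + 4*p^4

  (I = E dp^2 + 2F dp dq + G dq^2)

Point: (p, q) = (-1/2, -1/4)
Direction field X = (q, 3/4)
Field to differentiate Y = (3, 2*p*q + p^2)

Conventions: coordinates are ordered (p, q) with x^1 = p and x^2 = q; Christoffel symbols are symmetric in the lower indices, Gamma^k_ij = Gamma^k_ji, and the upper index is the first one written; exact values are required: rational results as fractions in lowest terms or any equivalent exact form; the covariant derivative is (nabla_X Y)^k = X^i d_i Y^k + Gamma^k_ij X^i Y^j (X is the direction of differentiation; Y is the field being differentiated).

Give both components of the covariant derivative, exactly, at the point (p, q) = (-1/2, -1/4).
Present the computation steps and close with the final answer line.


E = 59/72, F = 13/24, G = 17/18 at the point
E_p = -5/36, E_q = 1/6, F_p = -7/12, F_q = -3/2, G_p = -2, G_q = -32/9
EG - F^2 = 2491/5184;  g^inv = (5184/2491) * [[17/18, -13/24], [-13/24, 59/72]]
first-kind symbols [ij,l] = (1/2)(d_i g_jl + d_j g_il - d_l g_ij): [pp,p] = E_p/2 = -5/72, [pp,q] = F_p - E_q/2 = -2/3, [pq,p] = E_q/2 = 1/12, [pq,q] = G_p/2 = -1, [qq,p] = F_q - G_p/2 = -1/2, [qq,q] = G_q/2 = -16/9
Gamma^p_ij = (G*[ij,p] - F*[ij,q])/(EG - F^2), Gamma^q_ij = (E*[ij,q] - F*[ij,p])/(EG - F^2)
Gamma_ppp = 1532/2491, Gamma_ppq = 3216/2491, Gamma_pqq = 48/47, Gamma_qpp = -2637/2491, Gamma_qpq = -4482/2491, Gamma_qqq = -116/47
X = (-1/4, 3/4), Y = (3, 1/2) at the point

Answer: (nabla_X Y)^p = 6639/2491, (nabla_X Y)^q = -86289/19928


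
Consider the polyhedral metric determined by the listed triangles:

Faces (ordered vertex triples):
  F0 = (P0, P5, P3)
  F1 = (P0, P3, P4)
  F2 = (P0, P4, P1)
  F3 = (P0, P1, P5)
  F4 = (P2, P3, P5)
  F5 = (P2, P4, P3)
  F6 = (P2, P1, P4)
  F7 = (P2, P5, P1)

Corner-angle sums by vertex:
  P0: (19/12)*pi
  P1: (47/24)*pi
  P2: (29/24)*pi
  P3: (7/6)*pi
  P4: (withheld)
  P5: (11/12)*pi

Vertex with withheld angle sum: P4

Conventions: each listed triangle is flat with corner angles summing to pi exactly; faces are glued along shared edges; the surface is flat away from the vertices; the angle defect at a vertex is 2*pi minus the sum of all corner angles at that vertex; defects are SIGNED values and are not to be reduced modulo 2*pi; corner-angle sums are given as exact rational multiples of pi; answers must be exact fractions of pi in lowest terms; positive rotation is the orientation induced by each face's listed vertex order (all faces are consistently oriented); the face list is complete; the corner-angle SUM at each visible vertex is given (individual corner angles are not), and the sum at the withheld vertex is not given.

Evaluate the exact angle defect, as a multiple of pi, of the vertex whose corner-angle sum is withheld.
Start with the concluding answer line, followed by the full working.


Answer: defect(P4) = (5/6)*pi

V = 6, E = 12, F = 8; chi = V - E + F = 2
Gauss-Bonnet: total defect = 2*pi*chi = 4*pi; visible defects sum to (19/6)*pi


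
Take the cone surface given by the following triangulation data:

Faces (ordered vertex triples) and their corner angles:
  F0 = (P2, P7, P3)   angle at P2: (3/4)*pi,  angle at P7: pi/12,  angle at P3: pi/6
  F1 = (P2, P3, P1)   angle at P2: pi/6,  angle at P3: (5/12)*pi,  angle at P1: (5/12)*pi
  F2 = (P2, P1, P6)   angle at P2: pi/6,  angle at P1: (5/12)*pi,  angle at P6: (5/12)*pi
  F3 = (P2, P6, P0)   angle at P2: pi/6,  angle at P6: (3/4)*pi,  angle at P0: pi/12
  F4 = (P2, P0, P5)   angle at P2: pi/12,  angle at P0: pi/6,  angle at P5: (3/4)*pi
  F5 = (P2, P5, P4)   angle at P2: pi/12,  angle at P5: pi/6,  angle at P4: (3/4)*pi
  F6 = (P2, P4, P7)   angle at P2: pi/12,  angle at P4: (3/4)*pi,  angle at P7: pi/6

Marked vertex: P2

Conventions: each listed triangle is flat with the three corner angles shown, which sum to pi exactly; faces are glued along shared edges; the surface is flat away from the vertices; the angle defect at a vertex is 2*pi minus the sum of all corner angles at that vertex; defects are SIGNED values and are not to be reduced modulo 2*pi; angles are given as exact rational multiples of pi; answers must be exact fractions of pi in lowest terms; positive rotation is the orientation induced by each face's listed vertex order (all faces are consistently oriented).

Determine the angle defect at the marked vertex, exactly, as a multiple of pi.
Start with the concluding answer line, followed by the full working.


Answer: defect(P2) = pi/2

Sum of corner angles at P2: (3/2)*pi
defect = 2*pi - (3/2)*pi


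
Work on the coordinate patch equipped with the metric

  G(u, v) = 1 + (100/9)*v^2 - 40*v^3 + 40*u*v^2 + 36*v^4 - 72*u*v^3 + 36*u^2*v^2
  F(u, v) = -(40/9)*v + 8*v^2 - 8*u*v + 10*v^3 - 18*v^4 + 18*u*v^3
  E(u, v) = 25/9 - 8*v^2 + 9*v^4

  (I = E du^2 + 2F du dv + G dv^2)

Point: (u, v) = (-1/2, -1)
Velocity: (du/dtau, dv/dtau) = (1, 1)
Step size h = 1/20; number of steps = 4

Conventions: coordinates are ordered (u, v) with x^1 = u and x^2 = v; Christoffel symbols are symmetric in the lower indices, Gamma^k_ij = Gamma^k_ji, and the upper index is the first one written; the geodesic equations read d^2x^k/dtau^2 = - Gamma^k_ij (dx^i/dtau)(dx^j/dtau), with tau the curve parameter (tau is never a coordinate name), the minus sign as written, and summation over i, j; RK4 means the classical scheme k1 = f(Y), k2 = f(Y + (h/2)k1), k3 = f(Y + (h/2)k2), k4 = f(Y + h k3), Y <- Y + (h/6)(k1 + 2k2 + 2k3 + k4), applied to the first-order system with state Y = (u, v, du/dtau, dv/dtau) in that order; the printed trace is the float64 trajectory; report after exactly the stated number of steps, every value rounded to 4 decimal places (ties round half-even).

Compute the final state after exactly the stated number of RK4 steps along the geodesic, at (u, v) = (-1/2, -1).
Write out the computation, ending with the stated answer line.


f(Y) = (du/dtau, dv/dtau, -Gamma^u_ij Y'^i Y'^j, -Gamma^v_ij Y'^i Y'^j) with the Gammas evaluated at the stage position; h = 0.050000; intermediate values shown to 6 dp
step 0: u = -0.5000, v = -1.0000, du/dtau = 1.0000, dv/dtau = 1.0000
step 1:
  k1: at (u, v) = (-0.500000, -1.000000), (du/dtau, dv/dtau) = (1.000000, 1.000000); Gamma_uuu = 0.000000, Gamma_uuv = -0.227848, Gamma_uvv = 0.468354, Gamma_vuu = 0.000000, Gamma_vuv = 0.865823, Gamma_vvv = -1.779747; k1 = (1.000000, 1.000000, -0.012658, 0.048101)
  k2: at (u, v) = (-0.475000, -0.975000), (du/dtau, dv/dtau) = (0.999684, 1.001203); Gamma_uuu = 0.000000, Gamma_uuv = -0.214387, Gamma_uvv = 0.446487, Gamma_vuu = 0.000000, Gamma_vuv = 0.871784, Gamma_vvv = -1.815595; k2 = (0.999684, 1.001203, -0.018408, 0.074853)
  k3: at (u, v) = (-0.475008, -0.974970), (du/dtau, dv/dtau) = (0.999540, 1.001871); Gamma_uuu = 0.000000, Gamma_uuv = -0.214385, Gamma_uvv = 0.446481, Gamma_vuu = 0.000000, Gamma_vuv = 0.871817, Gamma_vvv = -1.815660; k3 = (0.999540, 1.001871, -0.018779, 0.076368)
  k4: at (u, v) = (-0.450023, -0.949906), (du/dtau, dv/dtau) = (0.999061, 1.003818); Gamma_uuu = 0.000000, Gamma_uuv = -0.200372, Gamma_uvv = 0.423005, Gamma_vuu = 0.000000, Gamma_vuv = 0.877468, Gamma_vvv = -1.852421; k4 = (0.999061, 1.003818, -0.024345, 0.106612)
  Y <- Y + (h/6)(k1 + 2k2 + 2k3 + k4): u = -0.4500, v = -0.9499, du/dtau = 0.9991, dv/dtau = 1.0038
step 2:
  k1: at (u, v) = (-0.450021, -0.949917), (du/dtau, dv/dtau) = (0.999072, 1.003810); Gamma_uuu = 0.000000, Gamma_uuv = -0.200374, Gamma_uvv = 0.423008, Gamma_vuu = 0.000000, Gamma_vuv = 0.877457, Gamma_vvv = -1.852398; k1 = (0.999072, 1.003810, -0.024337, 0.106575)
  k2: at (u, v) = (-0.425044, -0.924822), (du/dtau, dv/dtau) = (0.998463, 1.006474); Gamma_uuu = 0.000000, Gamma_uuv = -0.185793, Gamma_uvv = 0.397806, Gamma_vuu = 0.000000, Gamma_vuv = 0.882722, Gamma_vvv = -1.890013; k2 = (0.998463, 1.006474, -0.029556, 0.140422)
  k3: at (u, v) = (-0.425059, -0.924755), (du/dtau, dv/dtau) = (0.998333, 1.007320); Gamma_uuu = 0.000000, Gamma_uuv = -0.185781, Gamma_uvv = 0.397778, Gamma_vuu = 0.000000, Gamma_vuv = 0.882794, Gamma_vvv = -1.890163; k3 = (0.998333, 1.007320, -0.029965, 0.142389)
  k4: at (u, v) = (-0.400104, -0.899551), (du/dtau, dv/dtau) = (0.997574, 1.010929); Gamma_uuu = 0.000000, Gamma_uuv = -0.170589, Gamma_uvv = 0.370658, Gamma_vuu = 0.000000, Gamma_vuv = 0.887705, Gamma_vvv = -1.928814; k4 = (0.997574, 1.010929, -0.034734, 0.180746)
  Y <- Y + (h/6)(k1 + 2k2 + 2k3 + k4): u = -0.4001, v = -0.8996, du/dtau = 0.9976, dv/dtau = 1.0109
step 3:
  k1: at (u, v) = (-0.400102, -0.899564), (du/dtau, dv/dtau) = (0.997588, 1.010917); Gamma_uuu = 0.000000, Gamma_uuv = -0.170593, Gamma_uvv = 0.370666, Gamma_vuu = 0.000000, Gamma_vuv = 0.887691, Gamma_vvv = -1.928784; k1 = (0.997588, 1.010917, -0.034725, 0.180694)
  k2: at (u, v) = (-0.375162, -0.874291), (du/dtau, dv/dtau) = (0.996719, 1.015435); Gamma_uuu = 0.000000, Gamma_uuv = -0.154775, Gamma_uvv = 0.341485, Gamma_vuu = 0.000000, Gamma_vuv = 0.892154, Gamma_vvv = -1.968386; k2 = (0.996719, 1.015435, -0.038811, 0.223714)
  k3: at (u, v) = (-0.375184, -0.874178), (du/dtau, dv/dtau) = (0.996617, 1.016510); Gamma_uuu = 0.000000, Gamma_uuv = -0.154740, Gamma_uvv = 0.341407, Gamma_vuu = 0.000000, Gamma_vuv = 0.892272, Gamma_vvv = -1.968648; k3 = (0.996617, 1.016510, -0.039249, 0.226320)
  k4: at (u, v) = (-0.350271, -0.848739), (du/dtau, dv/dtau) = (0.995625, 1.022234); Gamma_uuu = 0.000000, Gamma_uuv = -0.138223, Gamma_uvv = 0.309878, Gamma_vuu = 0.000000, Gamma_vuv = 0.896319, Gamma_vvv = -2.009431; k4 = (0.995625, 1.022234, -0.042454, 0.275300)
  Y <- Y + (h/6)(k1 + 2k2 + 2k3 + k4): u = -0.3503, v = -0.8488, du/dtau = 0.9956, dv/dtau = 1.0222
step 4:
  k1: at (u, v) = (-0.350270, -0.848756), (du/dtau, dv/dtau) = (0.995643, 1.022218); Gamma_uuu = 0.000000, Gamma_uuv = -0.138230, Gamma_uvv = 0.309893, Gamma_vuu = 0.000000, Gamma_vuv = 0.896303, Gamma_vvv = -2.009393; k1 = (0.995643, 1.022218, -0.042445, 0.275222)
  k2: at (u, v) = (-0.325379, -0.823200), (du/dtau, dv/dtau) = (0.994582, 1.029099); Gamma_uuu = 0.000000, Gamma_uuv = -0.121001, Gamma_uvv = 0.275835, Gamma_vuu = 0.000000, Gamma_vuv = 0.899815, Gamma_vvv = -2.051230; k2 = (0.994582, 1.029099, -0.044427, 0.330379)
  k3: at (u, v) = (-0.325405, -0.823028), (du/dtau, dv/dtau) = (0.994533, 1.030477); Gamma_uuu = 0.000000, Gamma_uuv = -0.120925, Gamma_uvv = 0.275665, Gamma_vuu = 0.000000, Gamma_vuv = 0.899985, Gamma_vvv = -2.051641; k3 = (0.994533, 1.030477, -0.044866, 0.333916)
  k4: at (u, v) = (-0.300543, -0.797232), (du/dtau, dv/dtau) = (0.993400, 1.038914); Gamma_uuu = 0.000000, Gamma_uuv = -0.102870, Gamma_uvv = 0.238645, Gamma_vuu = 0.000000, Gamma_vuv = 0.902987, Gamma_vvv = -2.094816; k4 = (0.993400, 1.038914, -0.045244, 0.397153)
  Y <- Y + (h/6)(k1 + 2k2 + 2k3 + k4): u = -0.3005, v = -0.7973, du/dtau = 0.9934, dv/dtau = 1.0389

Answer: u = -0.3005, v = -0.7973, du/dtau = 0.9934, dv/dtau = 1.0389


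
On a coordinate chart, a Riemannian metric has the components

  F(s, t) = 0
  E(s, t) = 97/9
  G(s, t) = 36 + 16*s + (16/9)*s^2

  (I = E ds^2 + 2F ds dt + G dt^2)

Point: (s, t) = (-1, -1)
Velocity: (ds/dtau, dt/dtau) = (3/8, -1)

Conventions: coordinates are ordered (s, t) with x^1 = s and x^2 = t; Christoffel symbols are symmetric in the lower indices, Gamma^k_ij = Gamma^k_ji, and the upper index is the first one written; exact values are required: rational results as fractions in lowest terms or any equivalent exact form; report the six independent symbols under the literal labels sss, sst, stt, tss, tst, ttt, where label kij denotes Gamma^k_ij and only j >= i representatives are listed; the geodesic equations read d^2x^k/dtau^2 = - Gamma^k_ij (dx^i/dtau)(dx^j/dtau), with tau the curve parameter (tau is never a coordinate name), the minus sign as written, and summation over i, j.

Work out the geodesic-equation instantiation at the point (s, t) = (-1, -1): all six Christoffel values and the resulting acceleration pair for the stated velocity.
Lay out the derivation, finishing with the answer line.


E = 97/9, F = 0, G = 196/9 at the point
E_s = 0, E_t = 0, F_s = 0, F_t = 0, G_s = 112/9, G_t = 0
EG - F^2 = 19012/81;  g^inv = (81/19012) * [[196/9, 0], [0, 97/9]]
first-kind symbols [ij,l] = (1/2)(d_i g_jl + d_j g_il - d_l g_ij): [ss,s] = E_s/2 = 0, [ss,t] = F_s - E_t/2 = 0, [st,s] = E_t/2 = 0, [st,t] = G_s/2 = 56/9, [tt,s] = F_t - G_s/2 = -56/9, [tt,t] = G_t/2 = 0
Gamma^s_ij = (G*[ij,s] - F*[ij,t])/(EG - F^2), Gamma^t_ij = (E*[ij,t] - F*[ij,s])/(EG - F^2)
Gamma_sss = 0, Gamma_sst = 0, Gamma_stt = -56/97, Gamma_tss = 0, Gamma_tst = 2/7, Gamma_ttt = 0
d^2s/dtau^2 = -(Gamma_sss*(3/8)^2 + 2*Gamma_sst*(3/8)*(-1) + Gamma_stt*(-1)^2) = 56/97
d^2t/dtau^2 = -(Gamma_tss*(3/8)^2 + 2*Gamma_tst*(3/8)*(-1) + Gamma_ttt*(-1)^2) = 3/14

Answer: Gamma_sss = 0, Gamma_sst = 0, Gamma_stt = -56/97, Gamma_tss = 0, Gamma_tst = 2/7, Gamma_ttt = 0; accelerations (d^2s/dtau^2, d^2t/dtau^2) = (56/97, 3/14)


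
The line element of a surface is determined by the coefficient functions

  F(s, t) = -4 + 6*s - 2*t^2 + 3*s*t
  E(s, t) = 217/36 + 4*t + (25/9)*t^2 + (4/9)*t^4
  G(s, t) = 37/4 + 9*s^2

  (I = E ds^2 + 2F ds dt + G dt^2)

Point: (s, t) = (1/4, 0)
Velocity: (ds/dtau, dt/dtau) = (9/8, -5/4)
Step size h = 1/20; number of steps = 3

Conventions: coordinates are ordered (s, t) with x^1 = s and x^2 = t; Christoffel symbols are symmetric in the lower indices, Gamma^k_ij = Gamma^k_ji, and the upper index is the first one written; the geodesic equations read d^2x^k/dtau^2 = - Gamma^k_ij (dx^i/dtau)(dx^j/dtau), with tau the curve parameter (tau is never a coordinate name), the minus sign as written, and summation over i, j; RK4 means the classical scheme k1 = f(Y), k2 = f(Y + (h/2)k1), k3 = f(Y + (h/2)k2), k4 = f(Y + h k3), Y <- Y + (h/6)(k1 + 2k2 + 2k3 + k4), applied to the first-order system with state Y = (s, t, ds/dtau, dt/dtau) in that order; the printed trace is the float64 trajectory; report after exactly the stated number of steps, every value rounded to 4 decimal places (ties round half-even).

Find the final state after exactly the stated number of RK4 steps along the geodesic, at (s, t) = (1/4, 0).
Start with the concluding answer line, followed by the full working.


Answer: s = 0.4363, t = -0.1810, ds/dtau = 1.3595, dt/dtau = -1.1585

f(Y) = (ds/dtau, dt/dtau, -Gamma^s_ij Y'^i Y'^j, -Gamma^t_ij Y'^i Y'^j) with the Gammas evaluated at the stage position; h = 0.050000; intermediate values shown to 6 dp
step 0: s = 0.2500, t = 0.0000, ds/dtau = 1.1250, dt/dtau = -1.2500
step 1:
  k1: at (s, t) = (0.250000, 0.000000), (ds/dtau, dt/dtau) = (1.125000, -1.250000); Gamma_sss = 0.189045, Gamma_sst = 0.477338, Gamma_stt = -0.278250, Gamma_tss = 0.455808, Gamma_tst = 0.350914, Gamma_ttt = -0.070892; k1 = (1.125000, -1.250000, 1.538018, 0.520833)
  k2: at (s, t) = (0.278125, -0.031250), (ds/dtau, dt/dtau) = (1.163450, -1.236979); Gamma_sss = 0.177179, Gamma_sst = 0.468946, Gamma_stt = -0.288775, Gamma_tss = 0.443497, Gamma_tst = 0.362903, Gamma_ttt = -0.068499; k2 = (1.163450, -1.236979, 1.551807, 0.549040)
  k3: at (s, t) = (0.279086, -0.030924), (ds/dtau, dt/dtau) = (1.163795, -1.236274); Gamma_sss = 0.176503, Gamma_sst = 0.468780, Gamma_stt = -0.289861, Gamma_tss = 0.443022, Gamma_tst = 0.363275, Gamma_ttt = -0.068549; k3 = (1.163795, -1.236274, 1.552891, 0.550068)
  k4: at (s, t) = (0.308190, -0.061814), (ds/dtau, dt/dtau) = (1.202645, -1.222497); Gamma_sss = 0.164759, Gamma_sst = 0.459212, Gamma_stt = -0.301939, Gamma_tss = 0.430638, Gamma_tst = 0.375183, Gamma_ttt = -0.066205; k4 = (1.202645, -1.222497, 1.563240, 0.579299)
  Y <- Y + (h/6)(k1 + 2k2 + 2k3 + k4): s = 0.3082, t = -0.0618, ds/dtau = 1.2026, dt/dtau = -1.2225
step 2:
  k1: at (s, t) = (0.308184, -0.061825), (ds/dtau, dt/dtau) = (1.202589, -1.222514); Gamma_sss = 0.164765, Gamma_sst = 0.459212, Gamma_stt = -0.301928, Gamma_tss = 0.430641, Gamma_tst = 0.375182, Gamma_ttt = -0.066204; k1 = (1.202589, -1.222514, 1.563207, 0.579314)
  k2: at (s, t) = (0.338249, -0.092388), (ds/dtau, dt/dtau) = (1.241669, -1.208031); Gamma_sss = 0.153189, Gamma_sst = 0.448437, Gamma_stt = -0.315545, Gamma_tss = 0.418203, Gamma_tst = 0.386936, Gamma_ttt = -0.063888; k2 = (1.241669, -1.208031, 1.569597, 0.609260)
  k3: at (s, t) = (0.339226, -0.092026), (ds/dtau, dt/dtau) = (1.241829, -1.207282); Gamma_sss = 0.152540, Gamma_sst = 0.448218, Gamma_stt = -0.316696, Gamma_tss = 0.417746, Gamma_tst = 0.387257, Gamma_ttt = -0.063896; k3 = (1.241829, -1.207282, 1.570327, 0.610088)
  k4: at (s, t) = (0.370276, -0.122189), (ds/dtau, dt/dtau) = (1.281105, -1.192009); Gamma_sss = 0.141174, Gamma_sst = 0.436171, Gamma_stt = -0.331964, Gamma_tss = 0.405277, Gamma_tst = 0.398740, Gamma_ttt = -0.061553; k4 = (1.281105, -1.192009, 1.572127, 0.640131)
  Y <- Y + (h/6)(k1 + 2k2 + 2k3 + k4): s = 0.3703, t = -0.1222, ds/dtau = 1.2810, dt/dtau = -1.1920
step 3:
  k1: at (s, t) = (0.370274, -0.122201), (ds/dtau, dt/dtau) = (1.281049, -1.192029); Gamma_sss = 0.141178, Gamma_sst = 0.436170, Gamma_stt = -0.331955, Gamma_tss = 0.405279, Gamma_tst = 0.398740, Gamma_ttt = -0.061552; k1 = (1.281049, -1.192029, 1.572105, 0.640155)
  k2: at (s, t) = (0.402300, -0.152002), (ds/dtau, dt/dtau) = (1.320351, -1.176025); Gamma_sss = 0.130058, Gamma_sst = 0.422844, Gamma_stt = -0.348863, Gamma_tss = 0.392796, Gamma_tst = 0.409889, Gamma_ttt = -0.059168; k2 = (1.320351, -1.176025, 1.568911, 0.669984)
  k3: at (s, t) = (0.403282, -0.151602), (ds/dtau, dt/dtau) = (1.320271, -1.175280); Gamma_sss = 0.129443, Gamma_sst = 0.422579, Gamma_stt = -0.350071, Gamma_tss = 0.392362, Gamma_tst = 0.410154, Gamma_ttt = -0.059132; k3 = (1.320271, -1.175280, 1.569335, 0.670607)
  k4: at (s, t) = (0.436287, -0.180965), (ds/dtau, dt/dtau) = (1.359515, -1.158499); Gamma_sss = 0.118619, Gamma_sst = 0.407948, Gamma_stt = -0.368707, Gamma_tss = 0.379899, Gamma_tst = 0.420850, Gamma_ttt = -0.056657; k4 = (1.359515, -1.158499, 1.560643, 0.699554)
  Y <- Y + (h/6)(k1 + 2k2 + 2k3 + k4): s = 0.4363, t = -0.1810, ds/dtau = 1.3595, dt/dtau = -1.1585


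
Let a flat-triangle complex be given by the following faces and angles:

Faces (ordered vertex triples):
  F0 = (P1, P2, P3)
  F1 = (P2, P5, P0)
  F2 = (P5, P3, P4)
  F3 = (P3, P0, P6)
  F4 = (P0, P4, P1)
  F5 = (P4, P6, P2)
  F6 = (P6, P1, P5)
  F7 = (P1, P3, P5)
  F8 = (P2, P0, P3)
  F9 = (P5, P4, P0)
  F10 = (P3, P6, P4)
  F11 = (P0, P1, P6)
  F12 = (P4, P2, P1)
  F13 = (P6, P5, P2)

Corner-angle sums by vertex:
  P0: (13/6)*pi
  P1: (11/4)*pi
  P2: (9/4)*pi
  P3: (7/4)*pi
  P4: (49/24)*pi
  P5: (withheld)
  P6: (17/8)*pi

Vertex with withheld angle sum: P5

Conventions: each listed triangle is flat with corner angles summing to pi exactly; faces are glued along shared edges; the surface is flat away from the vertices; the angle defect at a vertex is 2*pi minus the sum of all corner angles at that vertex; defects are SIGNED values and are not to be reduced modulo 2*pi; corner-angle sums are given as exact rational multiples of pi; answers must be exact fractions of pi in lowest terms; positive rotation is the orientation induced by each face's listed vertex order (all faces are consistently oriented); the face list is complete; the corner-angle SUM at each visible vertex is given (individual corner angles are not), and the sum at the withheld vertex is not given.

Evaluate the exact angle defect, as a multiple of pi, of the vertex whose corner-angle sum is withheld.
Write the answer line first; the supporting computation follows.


Answer: defect(P5) = (13/12)*pi

V = 7, E = 21, F = 14; chi = V - E + F = 0
Gauss-Bonnet: total defect = 2*pi*chi = 0; visible defects sum to (-13/12)*pi


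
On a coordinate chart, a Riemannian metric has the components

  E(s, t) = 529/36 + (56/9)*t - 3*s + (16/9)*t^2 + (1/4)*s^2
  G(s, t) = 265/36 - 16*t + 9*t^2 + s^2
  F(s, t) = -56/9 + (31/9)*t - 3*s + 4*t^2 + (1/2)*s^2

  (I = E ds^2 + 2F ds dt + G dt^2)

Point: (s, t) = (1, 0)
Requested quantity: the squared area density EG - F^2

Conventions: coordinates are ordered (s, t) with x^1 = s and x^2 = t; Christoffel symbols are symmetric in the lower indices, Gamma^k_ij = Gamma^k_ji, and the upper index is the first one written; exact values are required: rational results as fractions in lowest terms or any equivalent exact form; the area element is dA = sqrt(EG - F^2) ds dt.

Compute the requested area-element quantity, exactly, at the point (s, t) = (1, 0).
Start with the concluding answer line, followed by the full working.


Answer: EG - F^2 = 571/24

E = 215/18, F = -157/18, G = 301/36; EG - F^2 = 571/24


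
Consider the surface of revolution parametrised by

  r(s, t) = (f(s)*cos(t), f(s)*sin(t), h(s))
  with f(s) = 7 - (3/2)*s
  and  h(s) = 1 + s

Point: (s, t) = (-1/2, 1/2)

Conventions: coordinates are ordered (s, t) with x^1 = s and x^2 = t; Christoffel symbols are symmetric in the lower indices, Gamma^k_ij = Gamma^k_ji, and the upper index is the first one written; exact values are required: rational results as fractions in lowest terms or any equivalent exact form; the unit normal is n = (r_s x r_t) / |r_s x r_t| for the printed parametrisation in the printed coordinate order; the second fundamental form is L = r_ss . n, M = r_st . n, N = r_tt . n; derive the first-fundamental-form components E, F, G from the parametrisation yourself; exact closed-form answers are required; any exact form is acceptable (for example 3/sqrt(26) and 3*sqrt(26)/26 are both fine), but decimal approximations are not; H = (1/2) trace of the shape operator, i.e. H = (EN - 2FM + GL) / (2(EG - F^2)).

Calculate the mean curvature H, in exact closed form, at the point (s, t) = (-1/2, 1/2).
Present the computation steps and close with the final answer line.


f = 31/4, f' = -3/2, f'' = 0, h' = 1, h'' = 0
E = 13/4, F = 0, G = 961/16; answer radicand W^2 = 13/4
unnormalised second-form numerators: l = 0, m = 0, n = 31/4; L = l/sqrt(13/4), and similarly M = m/sqrt(W^2), N = n/sqrt(W^2)
H = (E*n - 2*F*m + G*l) / (2*(EG - F^2)*sqrt(W^2)); E*n - 2*F*m + G*l = 403/16, EG - F^2 = 12493/64, so H = (2/31)/sqrt(13/4)

Answer: H = 4*sqrt(13)/403


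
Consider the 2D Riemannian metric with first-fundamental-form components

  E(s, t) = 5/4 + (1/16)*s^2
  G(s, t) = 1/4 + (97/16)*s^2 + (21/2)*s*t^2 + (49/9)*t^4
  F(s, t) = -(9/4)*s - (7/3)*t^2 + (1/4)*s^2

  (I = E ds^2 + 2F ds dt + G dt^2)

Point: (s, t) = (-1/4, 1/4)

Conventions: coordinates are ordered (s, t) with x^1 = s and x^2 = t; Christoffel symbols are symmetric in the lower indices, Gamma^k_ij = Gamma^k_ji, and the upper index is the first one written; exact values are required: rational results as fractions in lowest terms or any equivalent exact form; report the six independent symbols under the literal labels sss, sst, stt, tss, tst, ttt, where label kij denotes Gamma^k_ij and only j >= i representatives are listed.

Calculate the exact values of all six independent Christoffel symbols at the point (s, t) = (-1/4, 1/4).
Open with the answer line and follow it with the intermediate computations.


Answer: Gamma_sss = 37568/15581, Gamma_sst = 18924/15581, Gamma_stt = 8120/15581, Gamma_tss = -109533/15581, Gamma_tst = -54891/15581, Gamma_ttt = -22802/15581

E = 321/256, F = 83/192, G = 35/72 at the point
E_s = -1/32, E_t = 0, F_s = -19/8, F_t = -7/6, G_s = -19/8, G_t = -35/36
EG - F^2 = 15581/36864;  g^inv = (36864/15581) * [[35/72, -83/192], [-83/192, 321/256]]
first-kind symbols [ij,l] = (1/2)(d_i g_jl + d_j g_il - d_l g_ij): [ss,s] = E_s/2 = -1/64, [ss,t] = F_s - E_t/2 = -19/8, [st,s] = E_t/2 = 0, [st,t] = G_s/2 = -19/16, [tt,s] = F_t - G_s/2 = 1/48, [tt,t] = G_t/2 = -35/72
Gamma^s_ij = (G*[ij,s] - F*[ij,t])/(EG - F^2), Gamma^t_ij = (E*[ij,t] - F*[ij,s])/(EG - F^2)


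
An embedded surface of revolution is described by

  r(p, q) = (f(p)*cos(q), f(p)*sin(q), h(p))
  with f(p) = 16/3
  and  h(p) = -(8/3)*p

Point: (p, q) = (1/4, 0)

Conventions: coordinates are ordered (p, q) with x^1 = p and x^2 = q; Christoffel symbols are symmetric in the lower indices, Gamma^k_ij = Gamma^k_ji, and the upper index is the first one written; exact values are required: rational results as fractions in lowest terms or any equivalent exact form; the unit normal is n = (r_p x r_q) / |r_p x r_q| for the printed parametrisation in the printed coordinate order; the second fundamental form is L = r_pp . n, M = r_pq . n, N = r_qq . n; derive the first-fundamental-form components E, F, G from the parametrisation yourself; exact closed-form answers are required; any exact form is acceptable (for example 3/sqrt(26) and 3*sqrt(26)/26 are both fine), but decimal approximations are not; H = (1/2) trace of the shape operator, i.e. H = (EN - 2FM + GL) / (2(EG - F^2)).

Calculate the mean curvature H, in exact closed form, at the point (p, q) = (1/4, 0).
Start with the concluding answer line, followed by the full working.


Answer: H = -3/32

f = 16/3, f' = 0, f'' = 0, h' = -8/3, h'' = 0
E = 64/9, F = 0, G = 256/9; answer radicand W^2 = 64/9
unnormalised second-form numerators: l = 0, m = 0, n = -128/9; L = l/sqrt(64/9), and similarly M = m/sqrt(W^2), N = n/sqrt(W^2)
H = (E*n - 2*F*m + G*l) / (2*(EG - F^2)*sqrt(W^2)); E*n - 2*F*m + G*l = -8192/81, EG - F^2 = 16384/81, so H = (-1/4)/sqrt(64/9)


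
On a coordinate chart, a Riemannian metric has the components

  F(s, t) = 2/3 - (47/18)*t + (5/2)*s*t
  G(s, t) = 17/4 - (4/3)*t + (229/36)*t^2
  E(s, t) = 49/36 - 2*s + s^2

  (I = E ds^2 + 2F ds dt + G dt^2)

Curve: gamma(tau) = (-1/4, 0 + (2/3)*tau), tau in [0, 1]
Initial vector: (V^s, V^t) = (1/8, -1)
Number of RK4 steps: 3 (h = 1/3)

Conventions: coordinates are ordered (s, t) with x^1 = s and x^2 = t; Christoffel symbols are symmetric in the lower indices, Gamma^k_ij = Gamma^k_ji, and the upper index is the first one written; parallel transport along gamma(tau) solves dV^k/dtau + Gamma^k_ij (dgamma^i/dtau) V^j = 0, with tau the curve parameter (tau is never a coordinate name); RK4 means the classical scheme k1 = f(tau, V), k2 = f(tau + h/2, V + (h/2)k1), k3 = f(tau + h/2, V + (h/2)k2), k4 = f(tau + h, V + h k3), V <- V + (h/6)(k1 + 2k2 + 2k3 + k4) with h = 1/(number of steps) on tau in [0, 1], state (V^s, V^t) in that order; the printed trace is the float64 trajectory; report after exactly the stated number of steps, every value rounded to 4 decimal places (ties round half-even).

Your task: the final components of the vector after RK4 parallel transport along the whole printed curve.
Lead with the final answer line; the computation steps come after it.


Answer: V^s = -0.9141, V^t = -0.8936

gamma'(tau) = (0, 2/3); f(tau, V)^k = -Gamma^k_ij(gamma(tau)) gamma'^i(tau) V^j; h = 1/3; intermediate values shown to 6 dp
curve data and Christoffel symbols at the stage parameters:
  tau = 0.000000: gamma = (-0.250000, 0.000000), gamma' = (0.000000, 0.666667); Gamma_sss = -0.687177, Gamma_sst = 0.000000, Gamma_stt = -1.721536, Gamma_tss = 0.107792, Gamma_tst = 0.000000, Gamma_ttt = 0.113182
  tau = 0.166667: gamma = (-0.250000, 0.111111), gamma' = (0.000000, 0.666667); Gamma_sss = -0.668265, Gamma_sst = 0.000000, Gamma_stt = -1.703825, Gamma_tss = 0.115540, Gamma_tst = 0.000000, Gamma_ttt = 0.134764
  tau = 0.333333: gamma = (-0.250000, 0.222222), gamma' = (0.000000, 0.666667); Gamma_sss = -0.646486, Gamma_sst = 0.000000, Gamma_stt = -1.678100, Gamma_tss = 0.122225, Gamma_tst = 0.000000, Gamma_ttt = 0.154379
  tau = 0.500000: gamma = (-0.250000, 0.333333), gamma' = (0.000000, 0.666667); Gamma_sss = -0.622436, Gamma_sst = 0.000000, Gamma_stt = -1.645488, Gamma_tss = 0.127842, Gamma_tst = 0.000000, Gamma_ttt = 0.171907
  tau = 0.666667: gamma = (-0.250000, 0.444444), gamma' = (0.000000, 0.666667); Gamma_sss = -0.596704, Gamma_sst = 0.000000, Gamma_stt = -1.607179, Gamma_tss = 0.132418, Gamma_tst = 0.000000, Gamma_ttt = 0.187302
  tau = 0.833333: gamma = (-0.250000, 0.555556), gamma' = (0.000000, 0.666667); Gamma_sss = -0.569842, Gamma_sst = 0.000000, Gamma_stt = -1.564356, Gamma_tss = 0.136006, Gamma_tst = 0.000000, Gamma_ttt = 0.200587
  tau = 1.000000: gamma = (-0.250000, 0.666667), gamma' = (0.000000, 0.666667); Gamma_sss = -0.542350, Gamma_sst = 0.000000, Gamma_stt = -1.518141, Gamma_tss = 0.138676, Gamma_tst = 0.000000, Gamma_ttt = 0.211839
step 0: V^s = 0.1250, V^t = -1.0000
step 1: k1 = (-1.147691, 0.075455), k2 = (-1.121599, 0.088713), k3 = (-1.119089, 0.088514), k4 = (-1.085725, 0.099883); V <- V + (h/6)(k1 + 2k2 + 2k3 + k4): V^s = -0.2480, V^t = -0.9706
step 2: k1 = (-1.085805, 0.099890), k2 = (-1.046441, 0.109323), k3 = (-1.044717, 0.109143), k4 = (-1.000936, 0.116650); V <- V + (h/6)(k1 + 2k2 + 2k3 + k4): V^s = -0.5963, V^t = -0.9343
step 3: k1 = (-1.001019, 0.116659), k2 = (-0.954069, 0.122334), k3 = (-0.953083, 0.122208), k4 = (-0.904334, 0.126189); V <- V + (h/6)(k1 + 2k2 + 2k3 + k4): V^s = -0.9141, V^t = -0.8936


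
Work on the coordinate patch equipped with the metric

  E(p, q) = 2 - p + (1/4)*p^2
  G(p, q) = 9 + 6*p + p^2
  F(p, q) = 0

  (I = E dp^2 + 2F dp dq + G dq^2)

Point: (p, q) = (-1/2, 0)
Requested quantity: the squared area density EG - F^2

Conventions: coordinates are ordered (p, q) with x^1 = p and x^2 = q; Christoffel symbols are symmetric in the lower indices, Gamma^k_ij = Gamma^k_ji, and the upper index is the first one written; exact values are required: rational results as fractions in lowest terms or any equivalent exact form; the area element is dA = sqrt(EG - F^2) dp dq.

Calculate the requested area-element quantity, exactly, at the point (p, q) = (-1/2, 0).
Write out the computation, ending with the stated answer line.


E = 41/16, F = 0, G = 25/4; EG - F^2 = 1025/64

Answer: EG - F^2 = 1025/64


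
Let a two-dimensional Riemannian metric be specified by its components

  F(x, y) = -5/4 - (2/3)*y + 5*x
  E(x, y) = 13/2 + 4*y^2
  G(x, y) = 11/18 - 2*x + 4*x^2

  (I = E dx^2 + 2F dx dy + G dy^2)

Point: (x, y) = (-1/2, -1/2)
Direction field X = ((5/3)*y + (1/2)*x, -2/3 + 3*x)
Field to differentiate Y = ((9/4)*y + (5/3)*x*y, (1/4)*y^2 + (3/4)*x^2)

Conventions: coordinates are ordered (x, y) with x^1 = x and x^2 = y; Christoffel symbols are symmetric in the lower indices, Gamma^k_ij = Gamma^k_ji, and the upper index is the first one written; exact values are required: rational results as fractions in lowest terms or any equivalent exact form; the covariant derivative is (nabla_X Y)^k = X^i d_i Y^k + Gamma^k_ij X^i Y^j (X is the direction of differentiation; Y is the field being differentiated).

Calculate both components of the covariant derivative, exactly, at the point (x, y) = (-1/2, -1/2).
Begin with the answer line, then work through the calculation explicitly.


Answer: (nabla_X Y)^x = -74789/27336, (nabla_X Y)^y = 66391/54672

E = 15/2, F = -41/12, G = 47/18 at the point
E_x = 0, E_y = -4, F_x = 5, F_y = -2/3, G_x = -6, G_y = 0
EG - F^2 = 1139/144;  g^inv = (144/1139) * [[47/18, 41/12], [41/12, 15/2]]
first-kind symbols [ij,l] = (1/2)(d_i g_jl + d_j g_il - d_l g_ij): [xx,x] = E_x/2 = 0, [xx,y] = F_x - E_y/2 = 7, [xy,x] = E_y/2 = -2, [xy,y] = G_x/2 = -3, [yy,x] = F_y - G_x/2 = 7/3, [yy,y] = G_y/2 = 0
Gamma^x_ij = (G*[ij,x] - F*[ij,y])/(EG - F^2), Gamma^y_ij = (E*[ij,y] - F*[ij,x])/(EG - F^2)
Gamma_xxx = 3444/1139, Gamma_xxy = -2228/1139, Gamma_xyy = 2632/3417, Gamma_yxx = 7560/1139, Gamma_yxy = -4224/1139, Gamma_yyy = 1148/1139
X = (-13/12, -13/6), Y = (-17/24, 1/4) at the point
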